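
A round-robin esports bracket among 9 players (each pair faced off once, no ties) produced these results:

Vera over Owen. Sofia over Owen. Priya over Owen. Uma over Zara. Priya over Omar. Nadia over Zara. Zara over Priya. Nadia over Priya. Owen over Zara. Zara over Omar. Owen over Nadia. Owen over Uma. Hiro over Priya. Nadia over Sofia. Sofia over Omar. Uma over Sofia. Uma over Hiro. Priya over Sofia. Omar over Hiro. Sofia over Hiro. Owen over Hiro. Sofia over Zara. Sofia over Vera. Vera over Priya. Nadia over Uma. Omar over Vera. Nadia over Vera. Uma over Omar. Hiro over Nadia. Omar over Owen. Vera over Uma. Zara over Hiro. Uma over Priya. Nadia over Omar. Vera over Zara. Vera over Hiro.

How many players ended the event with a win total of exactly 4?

Win totals: Hiro 2, Omar 3, Vera 5, Uma 5, Sofia 5, Nadia 6, Priya 3, Owen 4, Zara 3.
Exactly 4: Owen — 1 player.

1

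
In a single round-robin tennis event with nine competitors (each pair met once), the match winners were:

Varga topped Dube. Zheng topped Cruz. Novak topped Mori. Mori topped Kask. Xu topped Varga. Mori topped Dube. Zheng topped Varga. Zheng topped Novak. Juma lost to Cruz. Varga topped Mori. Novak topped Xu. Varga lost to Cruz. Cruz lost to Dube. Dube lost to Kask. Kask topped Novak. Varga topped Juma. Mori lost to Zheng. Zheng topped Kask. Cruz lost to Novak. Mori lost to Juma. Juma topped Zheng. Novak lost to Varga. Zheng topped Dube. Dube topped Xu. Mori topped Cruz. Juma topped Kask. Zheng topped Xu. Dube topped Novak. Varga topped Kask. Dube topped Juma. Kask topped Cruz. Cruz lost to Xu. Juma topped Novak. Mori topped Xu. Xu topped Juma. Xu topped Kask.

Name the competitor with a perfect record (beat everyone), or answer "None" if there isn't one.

None

Highest win total is Zheng with 7 (out of 8 possible).
Zheng lost to Juma, so no competitor went undefeated.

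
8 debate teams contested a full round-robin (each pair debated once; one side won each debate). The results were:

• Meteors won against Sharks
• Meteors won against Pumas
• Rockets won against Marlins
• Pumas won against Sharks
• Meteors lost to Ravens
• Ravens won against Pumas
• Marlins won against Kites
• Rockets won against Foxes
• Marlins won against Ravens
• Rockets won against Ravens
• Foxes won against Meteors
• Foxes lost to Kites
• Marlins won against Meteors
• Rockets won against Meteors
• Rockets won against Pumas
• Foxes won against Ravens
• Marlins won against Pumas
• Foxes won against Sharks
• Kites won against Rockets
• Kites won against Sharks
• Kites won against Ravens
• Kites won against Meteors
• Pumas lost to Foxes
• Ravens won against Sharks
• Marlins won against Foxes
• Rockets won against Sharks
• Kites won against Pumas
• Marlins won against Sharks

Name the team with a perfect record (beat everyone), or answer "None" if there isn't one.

None

Highest win total is Rockets with 6 (out of 7 possible).
Rockets lost to Kites, so no team went undefeated.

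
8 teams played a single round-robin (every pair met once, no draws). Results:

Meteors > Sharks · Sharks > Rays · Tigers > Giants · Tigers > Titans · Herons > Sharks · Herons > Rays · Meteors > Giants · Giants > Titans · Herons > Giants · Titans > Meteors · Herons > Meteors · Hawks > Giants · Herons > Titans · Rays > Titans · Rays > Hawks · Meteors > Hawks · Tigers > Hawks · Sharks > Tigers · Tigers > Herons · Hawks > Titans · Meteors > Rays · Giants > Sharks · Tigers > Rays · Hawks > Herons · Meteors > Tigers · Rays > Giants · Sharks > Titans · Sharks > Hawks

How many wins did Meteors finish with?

5

Meteors' results: beat Rays, Hawks, Tigers, Sharks, Giants; lost to Titans, Herons.
That is 5 wins.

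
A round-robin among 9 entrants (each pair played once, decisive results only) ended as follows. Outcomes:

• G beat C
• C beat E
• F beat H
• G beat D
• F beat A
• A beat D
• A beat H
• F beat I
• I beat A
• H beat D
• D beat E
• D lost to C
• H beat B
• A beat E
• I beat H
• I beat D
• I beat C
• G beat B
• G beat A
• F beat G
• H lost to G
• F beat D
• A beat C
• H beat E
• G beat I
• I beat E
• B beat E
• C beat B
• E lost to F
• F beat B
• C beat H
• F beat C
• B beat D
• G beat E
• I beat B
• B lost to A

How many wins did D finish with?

1

D's results: beat E; lost to A, B, C, F, G, H, I.
That is 1 win.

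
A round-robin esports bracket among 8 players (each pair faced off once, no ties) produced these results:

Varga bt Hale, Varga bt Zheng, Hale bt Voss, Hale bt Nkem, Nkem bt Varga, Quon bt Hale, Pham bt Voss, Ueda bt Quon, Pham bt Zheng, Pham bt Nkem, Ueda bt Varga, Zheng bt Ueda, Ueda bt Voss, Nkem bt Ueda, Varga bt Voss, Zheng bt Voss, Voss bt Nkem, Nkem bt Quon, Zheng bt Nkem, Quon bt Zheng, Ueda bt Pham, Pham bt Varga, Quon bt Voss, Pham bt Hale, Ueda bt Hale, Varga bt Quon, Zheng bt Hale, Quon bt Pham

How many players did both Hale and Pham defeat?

Hale beat: Voss, Nkem.
Pham beat: Voss, Varga, Zheng, Nkem, Hale.
Both beat: Voss, Nkem — 2.

2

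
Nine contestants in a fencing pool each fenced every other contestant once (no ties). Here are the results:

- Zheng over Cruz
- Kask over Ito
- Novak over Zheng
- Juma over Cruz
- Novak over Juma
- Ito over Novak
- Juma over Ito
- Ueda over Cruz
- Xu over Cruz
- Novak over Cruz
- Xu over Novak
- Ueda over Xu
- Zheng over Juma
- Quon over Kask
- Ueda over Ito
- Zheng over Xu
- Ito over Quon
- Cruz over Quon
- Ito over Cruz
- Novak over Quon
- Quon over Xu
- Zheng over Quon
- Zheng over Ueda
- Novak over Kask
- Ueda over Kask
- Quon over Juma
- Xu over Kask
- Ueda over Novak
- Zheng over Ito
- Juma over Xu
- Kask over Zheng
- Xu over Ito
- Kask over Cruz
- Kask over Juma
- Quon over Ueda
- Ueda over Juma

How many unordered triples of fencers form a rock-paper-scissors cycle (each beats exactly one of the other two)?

Win totals: Kask 4, Ueda 6, Zheng 6, Xu 4, Juma 3, Ito 3, Quon 4, Novak 5, Cruz 1.
A fencer with w wins dominates both others in C(w,2) triples; summing gives 6 + 15 + 15 + 6 + 3 + 3 + 6 + 10 + 0 = 64 transitive triples.
Total triples C(9,3) = 84, so cyclic triples = 84 − 64 = 20.

20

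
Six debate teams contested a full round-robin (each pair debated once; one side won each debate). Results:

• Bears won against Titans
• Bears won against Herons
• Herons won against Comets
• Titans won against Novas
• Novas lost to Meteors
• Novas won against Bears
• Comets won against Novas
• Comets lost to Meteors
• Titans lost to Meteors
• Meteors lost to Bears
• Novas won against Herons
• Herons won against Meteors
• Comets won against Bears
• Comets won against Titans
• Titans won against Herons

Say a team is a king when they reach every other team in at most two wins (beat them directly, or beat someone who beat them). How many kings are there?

6

Novas reaches everyone (king).
Bears reaches everyone (king).
Titans reaches everyone (king).
Meteors reaches everyone (king).
Comets reaches everyone (king).
Herons reaches everyone (king).
Kings: Novas, Bears, Titans, Meteors, Comets, Herons — 6.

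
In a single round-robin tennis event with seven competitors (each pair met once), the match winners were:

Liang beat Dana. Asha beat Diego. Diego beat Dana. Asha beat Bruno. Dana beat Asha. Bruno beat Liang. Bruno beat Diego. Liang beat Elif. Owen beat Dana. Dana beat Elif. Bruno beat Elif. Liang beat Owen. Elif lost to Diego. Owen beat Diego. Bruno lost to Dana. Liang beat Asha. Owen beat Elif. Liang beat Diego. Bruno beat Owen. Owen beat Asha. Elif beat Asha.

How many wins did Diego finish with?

Diego's results: beat Elif, Dana; lost to Bruno, Asha, Owen, Liang.
That is 2 wins.

2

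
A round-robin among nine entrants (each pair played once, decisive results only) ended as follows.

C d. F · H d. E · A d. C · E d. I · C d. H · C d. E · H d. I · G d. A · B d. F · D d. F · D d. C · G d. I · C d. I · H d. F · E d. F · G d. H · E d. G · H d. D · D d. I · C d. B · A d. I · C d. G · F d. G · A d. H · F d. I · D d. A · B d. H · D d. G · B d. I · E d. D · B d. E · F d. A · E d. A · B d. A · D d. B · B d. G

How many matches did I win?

I's results: beat no one; lost to A, B, C, D, E, F, G, H.
That is 0 wins.

0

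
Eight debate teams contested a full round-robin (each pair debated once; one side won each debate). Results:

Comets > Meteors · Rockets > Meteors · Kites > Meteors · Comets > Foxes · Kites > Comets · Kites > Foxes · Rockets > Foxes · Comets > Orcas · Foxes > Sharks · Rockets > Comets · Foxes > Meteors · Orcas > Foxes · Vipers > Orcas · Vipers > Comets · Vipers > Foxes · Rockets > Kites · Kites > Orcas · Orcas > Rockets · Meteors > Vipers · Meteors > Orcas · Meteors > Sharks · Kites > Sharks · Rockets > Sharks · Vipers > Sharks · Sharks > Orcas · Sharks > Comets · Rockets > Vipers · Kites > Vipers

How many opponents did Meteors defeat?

Meteors' results: beat Vipers, Orcas, Sharks; lost to Comets, Foxes, Rockets, Kites.
That is 3 wins.

3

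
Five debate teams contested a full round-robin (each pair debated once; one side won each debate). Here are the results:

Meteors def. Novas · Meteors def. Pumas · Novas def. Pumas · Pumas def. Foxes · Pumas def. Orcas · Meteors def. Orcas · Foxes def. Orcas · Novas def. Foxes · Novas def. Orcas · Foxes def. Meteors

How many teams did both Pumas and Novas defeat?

Pumas beat: Orcas, Foxes.
Novas beat: Pumas, Orcas, Foxes.
Both beat: Orcas, Foxes — 2.

2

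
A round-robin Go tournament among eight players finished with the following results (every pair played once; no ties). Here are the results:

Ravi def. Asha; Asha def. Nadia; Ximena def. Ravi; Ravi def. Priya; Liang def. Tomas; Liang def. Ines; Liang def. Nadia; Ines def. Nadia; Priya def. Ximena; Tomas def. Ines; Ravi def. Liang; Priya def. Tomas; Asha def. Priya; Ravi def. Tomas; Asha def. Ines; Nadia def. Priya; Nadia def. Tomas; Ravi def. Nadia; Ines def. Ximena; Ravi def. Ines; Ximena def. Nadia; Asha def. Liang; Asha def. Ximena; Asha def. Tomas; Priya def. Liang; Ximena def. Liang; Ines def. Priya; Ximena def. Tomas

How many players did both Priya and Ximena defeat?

Priya beat: Tomas, Ximena, Liang.
Ximena beat: Tomas, Ravi, Nadia, Liang.
Both beat: Tomas, Liang — 2.

2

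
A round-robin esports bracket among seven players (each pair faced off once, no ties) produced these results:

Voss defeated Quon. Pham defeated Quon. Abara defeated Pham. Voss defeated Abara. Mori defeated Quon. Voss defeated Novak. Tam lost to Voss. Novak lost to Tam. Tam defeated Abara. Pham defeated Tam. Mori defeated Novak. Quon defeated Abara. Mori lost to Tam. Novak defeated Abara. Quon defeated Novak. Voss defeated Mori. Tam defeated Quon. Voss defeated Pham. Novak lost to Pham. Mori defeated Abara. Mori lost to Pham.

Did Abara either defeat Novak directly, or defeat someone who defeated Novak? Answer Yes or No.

Yes

Abara did not beat Novak directly.
Abara beat Pham. Of those, Pham beat Novak.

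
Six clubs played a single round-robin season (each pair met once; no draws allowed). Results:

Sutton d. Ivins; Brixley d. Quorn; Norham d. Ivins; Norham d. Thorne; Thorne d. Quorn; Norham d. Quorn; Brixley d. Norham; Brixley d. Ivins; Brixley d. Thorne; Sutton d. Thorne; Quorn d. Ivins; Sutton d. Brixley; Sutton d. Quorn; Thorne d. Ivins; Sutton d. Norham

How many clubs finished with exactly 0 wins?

Win totals: Ivins 0, Quorn 1, Norham 3, Thorne 2, Sutton 5, Brixley 4.
Exactly 0: Ivins — 1 club.

1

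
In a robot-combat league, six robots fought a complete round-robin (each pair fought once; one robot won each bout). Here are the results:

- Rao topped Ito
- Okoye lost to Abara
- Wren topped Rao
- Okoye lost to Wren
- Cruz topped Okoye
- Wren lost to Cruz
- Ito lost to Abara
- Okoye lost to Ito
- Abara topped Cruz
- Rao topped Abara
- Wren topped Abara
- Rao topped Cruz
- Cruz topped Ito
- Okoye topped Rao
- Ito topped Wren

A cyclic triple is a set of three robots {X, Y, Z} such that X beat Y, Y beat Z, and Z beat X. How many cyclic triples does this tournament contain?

Of the C(6,3) = 20 triples, the cyclic ones are: {Abara, Wren, Cruz}; {Abara, Wren, Ito}; {Abara, Rao, Okoye}; {Wren, Rao, Cruz}; {Wren, Rao, Ito}; {Rao, Okoye, Cruz}; {Rao, Okoye, Ito}.
That is 7.

7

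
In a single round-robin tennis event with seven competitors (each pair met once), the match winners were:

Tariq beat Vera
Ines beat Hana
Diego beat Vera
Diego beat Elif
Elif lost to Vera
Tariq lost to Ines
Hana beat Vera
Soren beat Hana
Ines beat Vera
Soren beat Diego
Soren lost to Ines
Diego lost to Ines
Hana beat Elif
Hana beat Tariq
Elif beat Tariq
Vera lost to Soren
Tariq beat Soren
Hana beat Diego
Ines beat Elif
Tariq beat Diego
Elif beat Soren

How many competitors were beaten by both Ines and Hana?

4

Ines beat: Hana, Vera, Diego, Elif, Tariq, Soren.
Hana beat: Vera, Diego, Elif, Tariq.
Both beat: Vera, Diego, Elif, Tariq — 4.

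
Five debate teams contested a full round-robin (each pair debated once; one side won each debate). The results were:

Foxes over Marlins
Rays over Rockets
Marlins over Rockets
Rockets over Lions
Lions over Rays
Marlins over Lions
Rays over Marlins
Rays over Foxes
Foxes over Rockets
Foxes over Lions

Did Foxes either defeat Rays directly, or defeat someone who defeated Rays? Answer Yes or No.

Foxes did not beat Rays directly.
Foxes beat Rockets, Lions, Marlins. Of those, Lions beat Rays.

Yes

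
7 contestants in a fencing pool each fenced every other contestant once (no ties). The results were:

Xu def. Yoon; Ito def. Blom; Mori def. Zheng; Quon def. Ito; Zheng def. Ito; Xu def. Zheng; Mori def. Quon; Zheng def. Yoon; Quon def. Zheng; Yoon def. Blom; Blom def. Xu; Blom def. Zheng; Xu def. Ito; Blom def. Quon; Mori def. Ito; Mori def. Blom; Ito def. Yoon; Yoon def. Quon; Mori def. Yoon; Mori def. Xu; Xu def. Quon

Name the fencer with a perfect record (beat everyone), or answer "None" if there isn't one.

Mori has 6 wins out of 6 opponents — a perfect record.

Mori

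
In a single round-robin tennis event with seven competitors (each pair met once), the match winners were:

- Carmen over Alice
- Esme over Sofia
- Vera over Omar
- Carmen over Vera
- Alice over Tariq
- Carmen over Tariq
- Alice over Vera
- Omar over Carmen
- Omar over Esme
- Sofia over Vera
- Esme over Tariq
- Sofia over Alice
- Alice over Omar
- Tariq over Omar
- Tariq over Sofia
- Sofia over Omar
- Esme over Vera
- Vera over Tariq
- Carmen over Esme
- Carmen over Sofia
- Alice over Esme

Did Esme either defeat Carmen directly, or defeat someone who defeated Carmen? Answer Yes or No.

No

Esme did not beat Carmen directly.
Esme beat Tariq, Vera, Sofia, but each of them lost to Carmen. No two-step path.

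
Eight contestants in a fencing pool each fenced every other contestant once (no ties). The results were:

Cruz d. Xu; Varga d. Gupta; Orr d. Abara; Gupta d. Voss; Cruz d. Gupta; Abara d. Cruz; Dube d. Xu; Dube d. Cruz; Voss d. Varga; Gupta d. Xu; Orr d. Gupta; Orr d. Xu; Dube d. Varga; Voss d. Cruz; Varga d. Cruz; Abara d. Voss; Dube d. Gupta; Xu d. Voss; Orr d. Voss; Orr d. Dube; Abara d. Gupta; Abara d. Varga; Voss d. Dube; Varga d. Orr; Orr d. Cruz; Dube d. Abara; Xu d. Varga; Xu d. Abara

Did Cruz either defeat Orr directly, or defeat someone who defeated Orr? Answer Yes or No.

Cruz did not beat Orr directly.
Cruz beat Gupta, Xu, but each of them lost to Orr. No two-step path.

No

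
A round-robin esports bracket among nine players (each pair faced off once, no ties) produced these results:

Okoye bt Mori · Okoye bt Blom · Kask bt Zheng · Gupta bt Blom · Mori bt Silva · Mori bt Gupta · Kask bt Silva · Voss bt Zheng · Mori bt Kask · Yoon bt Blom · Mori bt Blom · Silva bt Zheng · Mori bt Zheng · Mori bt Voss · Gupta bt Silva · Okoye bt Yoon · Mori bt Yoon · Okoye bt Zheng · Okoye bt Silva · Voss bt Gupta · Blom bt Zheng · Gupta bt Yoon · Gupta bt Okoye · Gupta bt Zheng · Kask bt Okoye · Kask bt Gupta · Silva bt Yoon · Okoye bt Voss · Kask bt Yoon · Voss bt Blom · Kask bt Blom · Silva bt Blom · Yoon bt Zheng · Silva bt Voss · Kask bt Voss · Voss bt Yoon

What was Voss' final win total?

Voss' results: beat Yoon, Blom, Zheng, Gupta; lost to Mori, Okoye, Kask, Silva.
That is 4 wins.

4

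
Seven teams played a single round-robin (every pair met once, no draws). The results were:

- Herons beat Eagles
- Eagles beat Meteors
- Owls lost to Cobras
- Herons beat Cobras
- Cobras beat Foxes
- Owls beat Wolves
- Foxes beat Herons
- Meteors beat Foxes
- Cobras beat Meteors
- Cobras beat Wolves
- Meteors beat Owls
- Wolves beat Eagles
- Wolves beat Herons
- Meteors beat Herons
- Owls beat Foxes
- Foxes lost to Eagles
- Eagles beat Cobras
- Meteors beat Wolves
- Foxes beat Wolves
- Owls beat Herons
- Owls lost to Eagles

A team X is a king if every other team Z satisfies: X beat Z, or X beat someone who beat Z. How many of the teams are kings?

5

Wolves reaches everyone (king).
Herons reaches everyone (king).
Owls cannot reach Meteors in two steps.
Foxes cannot reach Owls, Meteors in two steps.
Cobras reaches everyone (king).
Eagles reaches everyone (king).
Meteors reaches everyone (king).
Kings: Wolves, Herons, Cobras, Eagles, Meteors — 5.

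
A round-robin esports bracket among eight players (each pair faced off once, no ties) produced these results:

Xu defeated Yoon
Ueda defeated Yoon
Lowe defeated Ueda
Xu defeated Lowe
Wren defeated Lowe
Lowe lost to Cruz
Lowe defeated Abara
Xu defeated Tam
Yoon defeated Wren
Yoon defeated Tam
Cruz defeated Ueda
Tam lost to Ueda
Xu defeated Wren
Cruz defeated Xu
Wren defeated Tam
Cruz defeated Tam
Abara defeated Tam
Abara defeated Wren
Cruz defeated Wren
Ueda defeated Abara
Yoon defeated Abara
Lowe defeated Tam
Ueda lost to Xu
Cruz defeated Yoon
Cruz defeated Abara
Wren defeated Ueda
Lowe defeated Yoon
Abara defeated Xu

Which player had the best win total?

Win totals: Lowe 4, Abara 3, Wren 3, Cruz 7, Ueda 3, Tam 0, Xu 5, Yoon 3.
Cruz leads with 7 wins (next highest: 5).

Cruz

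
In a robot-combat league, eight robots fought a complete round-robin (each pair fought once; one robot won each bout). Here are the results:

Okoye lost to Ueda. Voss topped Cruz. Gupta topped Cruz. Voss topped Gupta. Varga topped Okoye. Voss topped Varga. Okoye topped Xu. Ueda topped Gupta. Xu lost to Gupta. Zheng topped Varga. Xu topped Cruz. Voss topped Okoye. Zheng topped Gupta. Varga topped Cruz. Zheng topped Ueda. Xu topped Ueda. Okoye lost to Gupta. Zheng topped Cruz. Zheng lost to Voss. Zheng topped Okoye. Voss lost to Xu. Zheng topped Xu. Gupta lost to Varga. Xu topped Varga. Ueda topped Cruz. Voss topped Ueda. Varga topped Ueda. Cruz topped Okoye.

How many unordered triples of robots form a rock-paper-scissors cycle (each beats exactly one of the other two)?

8

Win totals: Zheng 6, Voss 6, Gupta 3, Ueda 3, Varga 4, Cruz 1, Okoye 1, Xu 4.
A robot with w wins dominates both others in C(w,2) triples; summing gives 15 + 15 + 3 + 3 + 6 + 0 + 0 + 6 = 48 transitive triples.
Total triples C(8,3) = 56, so cyclic triples = 56 − 48 = 8.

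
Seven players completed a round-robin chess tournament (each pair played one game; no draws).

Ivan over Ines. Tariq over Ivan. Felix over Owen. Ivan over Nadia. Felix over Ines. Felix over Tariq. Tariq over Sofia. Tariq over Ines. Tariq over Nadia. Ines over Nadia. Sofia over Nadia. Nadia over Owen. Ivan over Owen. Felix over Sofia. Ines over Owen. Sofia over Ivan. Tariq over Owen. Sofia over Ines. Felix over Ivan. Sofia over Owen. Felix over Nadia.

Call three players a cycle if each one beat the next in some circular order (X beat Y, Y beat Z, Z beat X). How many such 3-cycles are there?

Win totals: Sofia 4, Nadia 1, Owen 0, Tariq 5, Felix 6, Ines 2, Ivan 3.
A player with w wins dominates both others in C(w,2) triples; summing gives 6 + 0 + 0 + 10 + 15 + 1 + 3 = 35 transitive triples.
Total triples C(7,3) = 35, so cyclic triples = 35 − 35 = 0.

0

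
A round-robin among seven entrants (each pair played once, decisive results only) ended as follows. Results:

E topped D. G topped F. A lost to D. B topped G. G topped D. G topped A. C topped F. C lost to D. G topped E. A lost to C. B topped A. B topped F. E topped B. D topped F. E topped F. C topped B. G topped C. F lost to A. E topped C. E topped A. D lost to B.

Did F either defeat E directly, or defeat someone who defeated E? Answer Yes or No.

No

F did not beat E directly.
F beat no one, so there is no intermediate entrant.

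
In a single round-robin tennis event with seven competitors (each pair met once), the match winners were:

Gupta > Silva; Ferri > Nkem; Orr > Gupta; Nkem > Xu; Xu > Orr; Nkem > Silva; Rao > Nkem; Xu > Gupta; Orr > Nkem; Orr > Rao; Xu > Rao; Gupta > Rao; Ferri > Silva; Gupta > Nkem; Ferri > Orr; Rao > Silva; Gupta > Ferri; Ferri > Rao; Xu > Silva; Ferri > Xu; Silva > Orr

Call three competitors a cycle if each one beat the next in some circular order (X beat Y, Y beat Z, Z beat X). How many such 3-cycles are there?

Win totals: Silva 1, Ferri 5, Orr 3, Gupta 4, Xu 4, Nkem 2, Rao 2.
A competitor with w wins dominates both others in C(w,2) triples; summing gives 0 + 10 + 3 + 6 + 6 + 1 + 1 = 27 transitive triples.
Total triples C(7,3) = 35, so cyclic triples = 35 − 27 = 8.

8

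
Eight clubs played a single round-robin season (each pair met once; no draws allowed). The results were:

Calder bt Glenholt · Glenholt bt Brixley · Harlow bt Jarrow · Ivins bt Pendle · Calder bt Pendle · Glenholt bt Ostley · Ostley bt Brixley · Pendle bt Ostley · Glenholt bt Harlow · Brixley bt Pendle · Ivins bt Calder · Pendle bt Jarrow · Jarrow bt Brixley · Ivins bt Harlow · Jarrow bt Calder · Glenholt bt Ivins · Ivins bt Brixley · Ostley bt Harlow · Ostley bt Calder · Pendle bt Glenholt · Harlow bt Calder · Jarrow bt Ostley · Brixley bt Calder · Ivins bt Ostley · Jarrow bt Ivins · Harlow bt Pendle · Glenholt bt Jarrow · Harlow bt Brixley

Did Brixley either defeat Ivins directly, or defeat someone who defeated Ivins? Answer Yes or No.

No

Brixley did not beat Ivins directly.
Brixley beat Calder, Pendle, but each of them lost to Ivins. No two-step path.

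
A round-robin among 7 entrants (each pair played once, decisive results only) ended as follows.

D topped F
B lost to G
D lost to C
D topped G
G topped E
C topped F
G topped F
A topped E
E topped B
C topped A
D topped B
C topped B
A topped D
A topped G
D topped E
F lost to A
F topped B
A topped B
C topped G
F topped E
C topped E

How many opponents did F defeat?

F's results: beat B, E; lost to A, C, D, G.
That is 2 wins.

2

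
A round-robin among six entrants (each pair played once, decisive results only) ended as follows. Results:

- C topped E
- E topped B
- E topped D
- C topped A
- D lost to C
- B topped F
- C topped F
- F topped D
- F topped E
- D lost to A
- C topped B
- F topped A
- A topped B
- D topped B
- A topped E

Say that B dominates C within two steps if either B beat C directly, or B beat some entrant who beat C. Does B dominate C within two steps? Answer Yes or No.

No

B did not beat C directly.
B beat F, but each of them lost to C. No two-step path.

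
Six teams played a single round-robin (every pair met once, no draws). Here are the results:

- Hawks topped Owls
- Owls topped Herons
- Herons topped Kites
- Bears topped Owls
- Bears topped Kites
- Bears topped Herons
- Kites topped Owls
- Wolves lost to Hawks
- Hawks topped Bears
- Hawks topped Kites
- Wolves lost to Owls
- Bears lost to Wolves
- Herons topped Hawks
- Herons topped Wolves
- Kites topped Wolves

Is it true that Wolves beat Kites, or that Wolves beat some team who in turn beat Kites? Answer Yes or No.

Yes

Wolves did not beat Kites directly.
Wolves beat Bears. Of those, Bears beat Kites.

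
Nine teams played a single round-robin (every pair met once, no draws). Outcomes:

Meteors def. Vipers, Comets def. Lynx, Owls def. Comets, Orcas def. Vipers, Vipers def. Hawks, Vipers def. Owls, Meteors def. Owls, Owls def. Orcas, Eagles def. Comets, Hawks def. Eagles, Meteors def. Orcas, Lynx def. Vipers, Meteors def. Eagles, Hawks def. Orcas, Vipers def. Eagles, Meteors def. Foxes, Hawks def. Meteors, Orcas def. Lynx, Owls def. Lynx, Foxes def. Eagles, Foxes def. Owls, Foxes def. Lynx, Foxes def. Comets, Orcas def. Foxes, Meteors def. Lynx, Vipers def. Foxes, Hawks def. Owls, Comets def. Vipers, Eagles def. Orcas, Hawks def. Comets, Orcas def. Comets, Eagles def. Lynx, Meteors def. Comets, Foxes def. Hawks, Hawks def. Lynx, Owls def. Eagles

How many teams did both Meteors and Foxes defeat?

Meteors beat: Lynx, Eagles, Vipers, Owls, Comets, Orcas, Foxes.
Foxes beat: Hawks, Lynx, Eagles, Owls, Comets.
Both beat: Lynx, Eagles, Owls, Comets — 4.

4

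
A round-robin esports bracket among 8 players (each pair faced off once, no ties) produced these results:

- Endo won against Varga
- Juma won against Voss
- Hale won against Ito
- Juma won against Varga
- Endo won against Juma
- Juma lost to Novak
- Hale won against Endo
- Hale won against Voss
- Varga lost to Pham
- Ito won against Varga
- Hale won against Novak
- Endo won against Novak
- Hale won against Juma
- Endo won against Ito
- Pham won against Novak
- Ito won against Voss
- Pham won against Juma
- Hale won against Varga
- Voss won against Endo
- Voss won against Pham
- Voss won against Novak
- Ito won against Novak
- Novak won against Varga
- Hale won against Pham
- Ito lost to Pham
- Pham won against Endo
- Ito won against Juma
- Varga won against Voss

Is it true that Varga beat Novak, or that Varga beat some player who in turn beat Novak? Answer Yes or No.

Yes

Varga did not beat Novak directly.
Varga beat Voss. Of those, Voss beat Novak.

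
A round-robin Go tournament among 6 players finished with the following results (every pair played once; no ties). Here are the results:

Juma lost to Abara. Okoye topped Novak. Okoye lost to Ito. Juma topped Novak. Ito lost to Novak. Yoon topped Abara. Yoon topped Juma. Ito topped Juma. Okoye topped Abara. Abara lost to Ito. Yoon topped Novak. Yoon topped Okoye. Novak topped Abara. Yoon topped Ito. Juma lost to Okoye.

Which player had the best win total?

Yoon

Win totals: Ito 3, Yoon 5, Abara 1, Juma 1, Novak 2, Okoye 3.
Yoon leads with 5 wins (next highest: 3).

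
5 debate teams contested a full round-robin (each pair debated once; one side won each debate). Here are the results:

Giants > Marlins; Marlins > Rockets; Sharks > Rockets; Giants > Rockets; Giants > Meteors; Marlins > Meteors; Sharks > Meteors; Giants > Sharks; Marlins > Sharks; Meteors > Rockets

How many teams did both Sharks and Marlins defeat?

2

Sharks beat: Meteors, Rockets.
Marlins beat: Meteors, Rockets, Sharks.
Both beat: Meteors, Rockets — 2.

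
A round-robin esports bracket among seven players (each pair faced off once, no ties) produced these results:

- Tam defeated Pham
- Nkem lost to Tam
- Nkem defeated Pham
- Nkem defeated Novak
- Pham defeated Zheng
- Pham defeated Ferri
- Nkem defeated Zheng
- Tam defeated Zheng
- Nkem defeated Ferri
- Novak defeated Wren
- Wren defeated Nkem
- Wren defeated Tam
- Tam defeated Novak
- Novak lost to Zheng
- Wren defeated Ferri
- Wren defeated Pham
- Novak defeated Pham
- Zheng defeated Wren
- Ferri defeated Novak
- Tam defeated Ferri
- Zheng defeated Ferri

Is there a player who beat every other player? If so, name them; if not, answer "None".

Highest win total is Tam with 5 (out of 6 possible).
Tam lost to Wren, so no player went undefeated.

None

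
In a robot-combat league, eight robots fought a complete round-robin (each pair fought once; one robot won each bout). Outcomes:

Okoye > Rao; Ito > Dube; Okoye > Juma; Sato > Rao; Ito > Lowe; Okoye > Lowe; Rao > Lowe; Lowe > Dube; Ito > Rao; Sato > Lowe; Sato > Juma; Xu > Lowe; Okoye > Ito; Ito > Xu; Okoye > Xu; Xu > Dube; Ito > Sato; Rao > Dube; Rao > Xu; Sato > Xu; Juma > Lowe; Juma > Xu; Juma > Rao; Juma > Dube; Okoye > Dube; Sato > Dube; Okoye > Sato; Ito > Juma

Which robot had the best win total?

Win totals: Okoye 7, Sato 5, Xu 2, Dube 0, Lowe 1, Ito 6, Rao 3, Juma 4.
Okoye leads with 7 wins (next highest: 6).

Okoye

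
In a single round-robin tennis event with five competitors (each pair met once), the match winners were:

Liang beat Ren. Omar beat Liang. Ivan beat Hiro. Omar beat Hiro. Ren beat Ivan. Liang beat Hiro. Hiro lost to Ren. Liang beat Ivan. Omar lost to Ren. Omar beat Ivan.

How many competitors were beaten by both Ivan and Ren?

1

Ivan beat: Hiro.
Ren beat: Hiro, Omar, Ivan.
Both beat: Hiro — 1.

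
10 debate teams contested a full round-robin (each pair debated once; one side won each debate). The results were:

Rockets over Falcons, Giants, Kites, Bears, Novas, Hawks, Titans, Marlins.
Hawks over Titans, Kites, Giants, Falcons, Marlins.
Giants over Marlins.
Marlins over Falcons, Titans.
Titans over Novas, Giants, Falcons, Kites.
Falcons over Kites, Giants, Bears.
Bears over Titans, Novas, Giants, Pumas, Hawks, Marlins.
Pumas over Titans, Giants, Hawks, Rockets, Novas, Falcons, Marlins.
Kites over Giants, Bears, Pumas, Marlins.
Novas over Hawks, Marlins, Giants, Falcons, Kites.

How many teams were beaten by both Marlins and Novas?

Marlins beat: Falcons, Titans.
Novas beat: Hawks, Falcons, Marlins, Giants, Kites.
Both beat: Falcons — 1.

1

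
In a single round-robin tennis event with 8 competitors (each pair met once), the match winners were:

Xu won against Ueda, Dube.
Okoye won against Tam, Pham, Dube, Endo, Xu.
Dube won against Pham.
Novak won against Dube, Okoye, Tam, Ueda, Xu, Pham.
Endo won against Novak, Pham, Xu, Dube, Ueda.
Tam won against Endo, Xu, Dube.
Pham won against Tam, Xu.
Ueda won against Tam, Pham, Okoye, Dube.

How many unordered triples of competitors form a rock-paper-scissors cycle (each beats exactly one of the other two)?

10

Win totals: Novak 6, Xu 2, Ueda 4, Tam 3, Dube 1, Endo 5, Okoye 5, Pham 2.
A competitor with w wins dominates both others in C(w,2) triples; summing gives 15 + 1 + 6 + 3 + 0 + 10 + 10 + 1 = 46 transitive triples.
Total triples C(8,3) = 56, so cyclic triples = 56 − 46 = 10.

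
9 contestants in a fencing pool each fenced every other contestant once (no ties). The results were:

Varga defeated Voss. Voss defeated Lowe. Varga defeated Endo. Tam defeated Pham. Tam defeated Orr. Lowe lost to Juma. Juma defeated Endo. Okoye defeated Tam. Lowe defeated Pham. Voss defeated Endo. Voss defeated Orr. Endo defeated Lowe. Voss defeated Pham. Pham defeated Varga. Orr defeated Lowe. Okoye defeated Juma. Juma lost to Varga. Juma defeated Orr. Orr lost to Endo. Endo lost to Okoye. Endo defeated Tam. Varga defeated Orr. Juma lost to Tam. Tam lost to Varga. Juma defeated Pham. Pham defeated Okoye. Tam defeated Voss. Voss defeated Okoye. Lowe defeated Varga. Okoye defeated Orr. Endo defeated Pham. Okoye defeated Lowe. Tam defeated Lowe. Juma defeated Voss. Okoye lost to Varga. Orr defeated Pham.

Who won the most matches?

Win totals: Juma 5, Pham 2, Endo 4, Varga 6, Voss 5, Orr 2, Tam 5, Okoye 5, Lowe 2.
Varga leads with 6 wins (next highest: 5).

Varga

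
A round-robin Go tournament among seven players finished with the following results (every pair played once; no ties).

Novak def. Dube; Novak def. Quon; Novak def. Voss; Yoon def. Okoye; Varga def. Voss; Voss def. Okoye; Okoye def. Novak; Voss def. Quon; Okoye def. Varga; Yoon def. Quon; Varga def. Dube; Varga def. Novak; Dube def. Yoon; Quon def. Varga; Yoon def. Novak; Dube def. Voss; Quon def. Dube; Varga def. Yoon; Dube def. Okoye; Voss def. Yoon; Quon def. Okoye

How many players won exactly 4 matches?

1

Win totals: Dube 3, Okoye 2, Novak 3, Quon 3, Voss 3, Yoon 3, Varga 4.
Exactly 4: Varga — 1 player.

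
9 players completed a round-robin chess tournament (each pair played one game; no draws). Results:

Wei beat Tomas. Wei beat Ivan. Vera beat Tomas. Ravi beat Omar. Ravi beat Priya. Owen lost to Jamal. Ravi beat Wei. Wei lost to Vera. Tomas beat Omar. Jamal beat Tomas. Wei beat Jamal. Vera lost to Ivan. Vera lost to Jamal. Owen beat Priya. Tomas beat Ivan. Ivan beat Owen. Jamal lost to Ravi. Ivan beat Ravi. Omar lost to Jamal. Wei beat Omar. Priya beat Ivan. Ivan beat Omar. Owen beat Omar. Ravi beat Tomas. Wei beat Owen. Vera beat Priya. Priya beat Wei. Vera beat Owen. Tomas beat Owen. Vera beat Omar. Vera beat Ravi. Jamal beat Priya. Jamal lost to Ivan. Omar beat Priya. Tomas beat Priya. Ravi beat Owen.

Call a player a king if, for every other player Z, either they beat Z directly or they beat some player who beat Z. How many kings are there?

7

Jamal reaches everyone (king).
Tomas reaches everyone (king).
Ravi reaches everyone (king).
Wei reaches everyone (king).
Omar cannot reach Jamal, Tomas, Ravi, Vera, Owen in two steps.
Vera reaches everyone (king).
Ivan reaches everyone (king).
Priya reaches everyone (king).
Owen cannot reach Jamal, Tomas, Ravi, Vera in two steps.
Kings: Jamal, Tomas, Ravi, Wei, Vera, Ivan, Priya — 7.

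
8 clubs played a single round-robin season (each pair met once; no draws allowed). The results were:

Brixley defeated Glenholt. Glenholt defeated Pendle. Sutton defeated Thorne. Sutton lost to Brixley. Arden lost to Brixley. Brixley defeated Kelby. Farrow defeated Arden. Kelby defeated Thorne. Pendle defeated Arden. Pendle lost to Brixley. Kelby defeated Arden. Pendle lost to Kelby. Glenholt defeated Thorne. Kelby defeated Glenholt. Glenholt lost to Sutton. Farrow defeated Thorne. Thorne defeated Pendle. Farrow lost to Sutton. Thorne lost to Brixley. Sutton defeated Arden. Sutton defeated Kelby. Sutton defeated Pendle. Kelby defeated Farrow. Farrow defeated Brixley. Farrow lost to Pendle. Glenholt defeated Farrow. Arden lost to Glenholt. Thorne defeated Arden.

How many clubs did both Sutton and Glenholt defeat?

Sutton beat: Pendle, Arden, Thorne, Glenholt, Kelby, Farrow.
Glenholt beat: Pendle, Arden, Thorne, Farrow.
Both beat: Pendle, Arden, Thorne, Farrow — 4.

4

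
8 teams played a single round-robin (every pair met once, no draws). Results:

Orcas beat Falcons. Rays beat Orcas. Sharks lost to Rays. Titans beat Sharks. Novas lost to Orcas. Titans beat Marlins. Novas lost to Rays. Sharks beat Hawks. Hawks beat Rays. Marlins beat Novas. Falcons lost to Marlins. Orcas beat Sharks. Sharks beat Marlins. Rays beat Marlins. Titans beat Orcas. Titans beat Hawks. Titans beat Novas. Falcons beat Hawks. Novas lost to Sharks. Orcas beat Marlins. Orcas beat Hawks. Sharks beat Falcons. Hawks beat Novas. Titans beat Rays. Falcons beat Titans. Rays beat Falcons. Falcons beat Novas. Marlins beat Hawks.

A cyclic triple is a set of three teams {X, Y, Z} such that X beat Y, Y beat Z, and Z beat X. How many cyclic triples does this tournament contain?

Win totals: Hawks 2, Falcons 3, Rays 5, Marlins 3, Sharks 4, Orcas 5, Titans 6, Novas 0.
A team with w wins dominates both others in C(w,2) triples; summing gives 1 + 3 + 10 + 3 + 6 + 10 + 15 + 0 = 48 transitive triples.
Total triples C(8,3) = 56, so cyclic triples = 56 − 48 = 8.

8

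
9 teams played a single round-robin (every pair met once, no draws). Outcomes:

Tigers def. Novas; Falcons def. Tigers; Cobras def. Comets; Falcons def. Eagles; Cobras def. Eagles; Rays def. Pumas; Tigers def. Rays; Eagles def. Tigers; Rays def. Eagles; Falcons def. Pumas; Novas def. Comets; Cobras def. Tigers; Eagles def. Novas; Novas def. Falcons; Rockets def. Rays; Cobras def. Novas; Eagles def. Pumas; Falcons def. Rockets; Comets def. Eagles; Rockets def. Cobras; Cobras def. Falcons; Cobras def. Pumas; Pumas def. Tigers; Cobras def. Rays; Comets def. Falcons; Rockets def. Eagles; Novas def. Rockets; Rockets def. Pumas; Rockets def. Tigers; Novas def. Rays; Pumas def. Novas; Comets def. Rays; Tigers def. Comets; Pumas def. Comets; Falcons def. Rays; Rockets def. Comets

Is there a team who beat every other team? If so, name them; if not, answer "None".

Highest win total is Cobras with 7 (out of 8 possible).
Cobras lost to Rockets, so no team went undefeated.

None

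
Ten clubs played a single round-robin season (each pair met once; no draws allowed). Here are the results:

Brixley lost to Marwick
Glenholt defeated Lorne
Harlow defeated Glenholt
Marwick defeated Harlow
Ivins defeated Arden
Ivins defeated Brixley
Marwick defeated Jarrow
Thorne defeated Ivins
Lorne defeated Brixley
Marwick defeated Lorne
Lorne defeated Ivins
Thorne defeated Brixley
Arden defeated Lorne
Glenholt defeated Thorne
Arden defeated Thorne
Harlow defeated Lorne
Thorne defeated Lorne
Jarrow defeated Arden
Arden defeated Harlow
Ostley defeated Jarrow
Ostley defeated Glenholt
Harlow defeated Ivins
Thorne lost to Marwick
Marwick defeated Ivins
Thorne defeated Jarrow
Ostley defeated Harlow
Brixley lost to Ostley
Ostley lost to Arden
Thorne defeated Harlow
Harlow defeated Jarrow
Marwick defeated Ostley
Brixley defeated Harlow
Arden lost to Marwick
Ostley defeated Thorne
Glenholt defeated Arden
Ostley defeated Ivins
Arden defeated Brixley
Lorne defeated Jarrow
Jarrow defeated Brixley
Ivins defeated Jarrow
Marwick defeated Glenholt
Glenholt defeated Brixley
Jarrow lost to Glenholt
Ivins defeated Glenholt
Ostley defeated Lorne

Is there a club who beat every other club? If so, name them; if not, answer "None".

Marwick

Marwick has 9 wins out of 9 opponents — a perfect record.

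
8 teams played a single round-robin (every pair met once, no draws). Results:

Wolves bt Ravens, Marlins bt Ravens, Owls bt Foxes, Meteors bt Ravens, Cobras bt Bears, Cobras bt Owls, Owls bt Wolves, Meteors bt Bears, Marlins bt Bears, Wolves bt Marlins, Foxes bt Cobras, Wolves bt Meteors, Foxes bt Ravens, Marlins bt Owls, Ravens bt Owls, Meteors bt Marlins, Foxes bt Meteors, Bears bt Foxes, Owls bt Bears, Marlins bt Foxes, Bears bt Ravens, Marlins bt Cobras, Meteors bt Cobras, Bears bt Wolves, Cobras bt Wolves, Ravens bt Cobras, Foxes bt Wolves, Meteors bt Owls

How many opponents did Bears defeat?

3

Bears' results: beat Foxes, Ravens, Wolves; lost to Marlins, Meteors, Cobras, Owls.
That is 3 wins.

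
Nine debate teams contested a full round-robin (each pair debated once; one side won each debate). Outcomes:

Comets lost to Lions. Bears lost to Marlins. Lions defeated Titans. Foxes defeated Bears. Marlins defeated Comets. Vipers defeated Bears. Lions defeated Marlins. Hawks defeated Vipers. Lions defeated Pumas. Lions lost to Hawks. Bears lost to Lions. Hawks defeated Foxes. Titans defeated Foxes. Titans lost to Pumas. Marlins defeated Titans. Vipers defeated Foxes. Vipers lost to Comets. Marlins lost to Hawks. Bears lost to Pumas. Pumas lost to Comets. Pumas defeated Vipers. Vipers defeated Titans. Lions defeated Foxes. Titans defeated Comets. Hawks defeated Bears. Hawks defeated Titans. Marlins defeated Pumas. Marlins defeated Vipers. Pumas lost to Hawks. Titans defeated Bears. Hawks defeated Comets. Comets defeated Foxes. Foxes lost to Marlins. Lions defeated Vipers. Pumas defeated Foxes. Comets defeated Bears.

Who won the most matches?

Win totals: Marlins 6, Hawks 8, Bears 0, Titans 3, Foxes 1, Lions 7, Pumas 4, Comets 4, Vipers 3.
Hawks leads with 8 wins (next highest: 7).

Hawks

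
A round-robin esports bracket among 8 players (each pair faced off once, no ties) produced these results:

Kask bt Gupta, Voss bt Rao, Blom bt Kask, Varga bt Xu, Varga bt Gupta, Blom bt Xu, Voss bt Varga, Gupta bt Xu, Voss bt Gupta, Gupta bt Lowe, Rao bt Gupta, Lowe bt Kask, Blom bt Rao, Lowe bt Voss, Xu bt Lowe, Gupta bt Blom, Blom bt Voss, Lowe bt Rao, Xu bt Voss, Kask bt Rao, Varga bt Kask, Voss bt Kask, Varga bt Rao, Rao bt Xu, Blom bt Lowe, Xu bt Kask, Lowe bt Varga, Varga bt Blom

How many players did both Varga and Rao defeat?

Varga beat: Kask, Xu, Blom, Gupta, Rao.
Rao beat: Xu, Gupta.
Both beat: Xu, Gupta — 2.

2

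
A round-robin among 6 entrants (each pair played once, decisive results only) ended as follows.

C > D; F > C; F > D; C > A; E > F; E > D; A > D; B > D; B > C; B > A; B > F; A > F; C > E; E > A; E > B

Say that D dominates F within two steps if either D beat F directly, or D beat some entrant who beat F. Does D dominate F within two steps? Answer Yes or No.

D did not beat F directly.
D beat no one, so there is no intermediate entrant.

No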